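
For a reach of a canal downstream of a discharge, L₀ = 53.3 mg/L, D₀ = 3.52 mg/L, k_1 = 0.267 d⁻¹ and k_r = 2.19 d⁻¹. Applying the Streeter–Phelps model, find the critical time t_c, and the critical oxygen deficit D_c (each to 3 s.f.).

At the critical point dD/dt = 0, so k_1 L₀ e^(−k_1 t) = k_r D. Substituting D(t) from the Streeter–Phelps equation and solving for t gives
t_c = ln[(k_r/k_1)(1 − D₀(k_r−k_1)/(k_1 L₀))] / (k_r−k_1).
Here k_r−k_1 = 1.923 d⁻¹ and 1 − D₀(k_r−k_1)/(k_1 L₀) = 1 − 3.52×1.923/(0.267×53.3) = 0.5244, so
t_c = ln(8.202 × 0.5244) / 1.923 = 1.459 / 1.923 = 0.7586 d.
L(t_c) = L₀ e^(−k_1 t_c) = 53.3 × 0.8166 = 43.53 mg/L, and at the critical point k_r D_c = k_1 L, so D_c = (0.267/2.19) × 43.53 = 5.307 mg/L.

t_c ≈ 0.759 d; D_c ≈ 5.31 mg/L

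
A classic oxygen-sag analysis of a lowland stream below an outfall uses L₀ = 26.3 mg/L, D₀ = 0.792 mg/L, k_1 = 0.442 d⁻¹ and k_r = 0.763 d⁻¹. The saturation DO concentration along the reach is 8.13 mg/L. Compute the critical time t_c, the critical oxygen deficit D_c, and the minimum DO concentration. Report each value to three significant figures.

With k_r/k_1 = 1.726 and 1 − D₀(k_r−k_1)/(k_1 L₀) = 0.9781,
t_c = ln(1.726 × 0.9781) / (0.763 − 0.442) = ln(1.688) / 0.3210 = 0.5238/0.3210 = 1.632 d.
D_c = (k_1/k_r) L₀ e^(−k_1 t_c) = (0.442/0.763) × 26.3 × e^(−0.442×1.632) = 0.5793 × 26.3 × 0.4861 = 7.406 mg/L.
Minimum DO = C_s − D_c = 8.13 − 7.406 = 0.7237 mg/L.

t_c ≈ 1.63 d; D_c ≈ 7.41 mg/L; min DO ≈ 0.724 mg/L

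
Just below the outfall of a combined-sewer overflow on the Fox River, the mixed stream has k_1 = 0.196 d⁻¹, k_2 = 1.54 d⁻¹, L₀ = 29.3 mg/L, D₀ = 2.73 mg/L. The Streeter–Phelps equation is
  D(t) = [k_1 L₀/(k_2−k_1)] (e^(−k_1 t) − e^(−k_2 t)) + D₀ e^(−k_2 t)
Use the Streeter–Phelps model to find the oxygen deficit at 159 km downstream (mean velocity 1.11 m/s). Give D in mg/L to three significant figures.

D ≈ 2.97 mg/L

Travel time t = x/v = 159 km / (1.11 m/s) = 159000 m / 1.11 m/s = 143200 s = 1.658 d.
k_1 L₀/(k_2−k_1) = 0.196×29.3/(1.54−0.196) = 5.743/1.344 = 4.273 mg/L.
e^(−k_1 t) = e^(−0.196×1.658) = 0.7226; e^(−k_2 t) = e^(−1.54×1.658) = 0.07783.
D = 4.273 × (0.7226 − 0.07783) + 2.73 × 0.07783 = 2.755 + 0.2125 = 2.967 mg/L.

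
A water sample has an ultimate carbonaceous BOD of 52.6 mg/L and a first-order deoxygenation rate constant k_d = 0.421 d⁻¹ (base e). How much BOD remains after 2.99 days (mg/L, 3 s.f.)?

L_t = L₀ e^(−k_d t) = 52.6 × e^(−0.421×2.99) = 52.6 × 0.2840 = 14.94 mg/L.

L ≈ 14.9 mg/L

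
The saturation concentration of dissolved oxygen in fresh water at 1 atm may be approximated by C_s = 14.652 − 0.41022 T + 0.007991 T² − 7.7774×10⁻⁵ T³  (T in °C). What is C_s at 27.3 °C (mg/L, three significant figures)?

C_s ≈ 7.83 mg/L

C_s = 14.652 − 0.41022×27.3 + 0.007991×27.3² − 7.7774×10⁻⁵×27.3³ = 7.826 mg/L.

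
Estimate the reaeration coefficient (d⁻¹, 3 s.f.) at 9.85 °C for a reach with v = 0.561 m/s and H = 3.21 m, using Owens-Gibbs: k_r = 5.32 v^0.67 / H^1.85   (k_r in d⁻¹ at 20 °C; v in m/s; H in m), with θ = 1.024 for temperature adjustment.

k_r ≈ 0.328 d⁻¹

k_r(20) = 5.32 × 0.561^0.67 / 3.21^1.85 = 5.32 × 0.6789 / 8.650 = 0.4175 d⁻¹.
k_r(9.85) = 0.4175 × 1.024^(9.85−20) = 0.4175 × 0.7861 = 0.3282 d⁻¹.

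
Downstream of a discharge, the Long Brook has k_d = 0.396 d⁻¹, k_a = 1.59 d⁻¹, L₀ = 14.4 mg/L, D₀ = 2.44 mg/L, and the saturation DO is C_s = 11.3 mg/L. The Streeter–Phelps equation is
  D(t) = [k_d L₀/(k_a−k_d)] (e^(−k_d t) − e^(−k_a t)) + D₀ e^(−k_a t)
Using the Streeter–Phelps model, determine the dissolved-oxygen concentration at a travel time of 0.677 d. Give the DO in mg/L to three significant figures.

k_d L₀/(k_a−k_d) = 0.396×14.4/(1.59−0.396) = 5.702/1.194 = 4.776 mg/L.
e^(−k_d t) = e^(−0.396×0.6770) = 0.7648; e^(−k_a t) = e^(−1.59×0.6770) = 0.3408.
D = 4.776 × (0.7648 − 0.3408) + 2.44 × 0.3408 = 2.025 + 0.8316 = 2.857 mg/L.
DO = C_s − D = 11.3 − 2.857 = 8.443 mg/L.

DO ≈ 8.44 mg/L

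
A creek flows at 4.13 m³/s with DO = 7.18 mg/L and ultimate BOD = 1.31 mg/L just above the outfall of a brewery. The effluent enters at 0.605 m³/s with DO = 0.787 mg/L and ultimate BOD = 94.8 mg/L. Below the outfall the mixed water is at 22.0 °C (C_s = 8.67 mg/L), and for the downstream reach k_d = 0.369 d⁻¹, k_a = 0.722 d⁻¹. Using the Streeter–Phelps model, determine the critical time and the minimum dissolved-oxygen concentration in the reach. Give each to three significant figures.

t_c ≈ 1.39 d; minimum DO ≈ 4.61 mg/L

Mixed DO = (4.13×7.18 + 0.605×0.787)/(4.13+0.605) = 30.13/4.735 = 6.363 mg/L.
Mixed L₀ = (4.13×1.31 + 0.605×94.8)/(4.735) = 62.76/4.735 = 13.26 mg/L.
Initial deficit D₀ = C_s − DO₀ = 8.67 − 6.363 = 2.307 mg/L.
t_c = (1/0.3530) ln[(0.722/0.369)(1 − 2.307×0.3530/(0.369×13.26))] = 2.833 × ln(1.631) = 1.386 d.
D_c = (0.369/0.722) × 13.26 × e^(−0.369×1.386) = 0.5111 × 13.26 × 0.5997 = 4.063 mg/L.
Minimum DO = 8.67 − 4.063 = 4.607 mg/L.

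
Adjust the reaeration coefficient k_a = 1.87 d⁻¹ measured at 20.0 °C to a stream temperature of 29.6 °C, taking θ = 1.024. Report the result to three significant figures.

k_a ≈ 2.35 d⁻¹

k_a(T₂) = k_a(T₁) · θ^(T₂−T₁) = 1.87 × 1.024^(29.6−20.0)
= 1.87 × 1.024^9.60 = 1.87 × 1.256 = 2.348 d⁻¹.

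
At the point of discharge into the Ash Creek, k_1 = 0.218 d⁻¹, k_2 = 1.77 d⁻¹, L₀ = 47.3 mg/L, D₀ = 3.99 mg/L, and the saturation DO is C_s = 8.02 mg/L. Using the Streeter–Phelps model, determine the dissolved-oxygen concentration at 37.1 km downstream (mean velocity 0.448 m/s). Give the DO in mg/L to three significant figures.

Travel time t = x/v = 37.1 km / (0.448 m/s) = 37100 m / 0.448 m/s = 82810 s = 0.9585 d.
k_1 L₀/(k_2−k_1) = 0.218×47.3/(1.77−0.218) = 10.31/1.552 = 6.644 mg/L.
e^(−k_1 t) = e^(−0.218×0.9585) = 0.8114; e^(−k_2 t) = e^(−1.77×0.9585) = 0.1833.
D = 6.644 × (0.8114 − 0.1833) + 3.99 × 0.1833 = 4.173 + 0.7315 = 4.905 mg/L.
DO = C_s − D = 8.02 − 4.905 = 3.115 mg/L.

DO ≈ 3.12 mg/L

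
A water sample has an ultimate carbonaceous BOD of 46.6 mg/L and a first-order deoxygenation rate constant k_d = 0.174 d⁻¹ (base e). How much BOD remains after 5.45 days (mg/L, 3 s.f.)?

L_t = L₀ e^(−k_d t) = 46.6 × e^(−0.174×5.45) = 46.6 × 0.3874 = 18.05 mg/L.

L ≈ 18.1 mg/L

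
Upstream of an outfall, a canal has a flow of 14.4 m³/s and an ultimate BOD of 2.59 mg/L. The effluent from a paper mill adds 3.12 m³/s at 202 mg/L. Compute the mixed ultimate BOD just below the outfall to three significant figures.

Flow-weighted mixing: C = (Q_r C_r + Q_w C_w)/(Q_r + Q_w)
= (14.4×2.59 + 3.12×202)/(14.4 + 3.12) = 667.5/17.52 = 38.10 mg/L.

38.1 mg/L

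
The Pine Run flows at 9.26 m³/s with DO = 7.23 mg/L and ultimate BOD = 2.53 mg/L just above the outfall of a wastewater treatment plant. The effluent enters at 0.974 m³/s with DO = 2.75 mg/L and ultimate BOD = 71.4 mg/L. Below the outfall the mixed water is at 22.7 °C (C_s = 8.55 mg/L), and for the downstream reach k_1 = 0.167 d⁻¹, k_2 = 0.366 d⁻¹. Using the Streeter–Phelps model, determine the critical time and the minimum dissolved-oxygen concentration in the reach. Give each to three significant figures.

Mixed DO = (9.26×7.23 + 0.974×2.75)/(9.26+0.974) = 69.63/10.23 = 6.804 mg/L.
Mixed L₀ = (9.26×2.53 + 0.974×71.4)/(10.23) = 92.97/10.23 = 9.085 mg/L.
Initial deficit D₀ = C_s − DO₀ = 8.55 − 6.804 = 1.746 mg/L.
t_c = (1/0.1990) ln[(0.366/0.167)(1 − 1.746×0.1990/(0.167×9.085))] = 5.025 × ln(1.690) = 2.636 d.
D_c = (0.167/0.366) × 9.085 × e^(−0.167×2.636) = 0.4563 × 9.085 × 0.6439 = 2.669 mg/L.
Minimum DO = 8.55 − 2.669 = 5.881 mg/L.

t_c ≈ 2.64 d; minimum DO ≈ 5.88 mg/L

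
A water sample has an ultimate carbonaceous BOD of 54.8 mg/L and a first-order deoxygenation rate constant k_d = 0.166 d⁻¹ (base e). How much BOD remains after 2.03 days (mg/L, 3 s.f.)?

L_t = L₀ e^(−k_d t) = 54.8 × e^(−0.166×2.03) = 54.8 × 0.7139 = 39.12 mg/L.

L ≈ 39.1 mg/L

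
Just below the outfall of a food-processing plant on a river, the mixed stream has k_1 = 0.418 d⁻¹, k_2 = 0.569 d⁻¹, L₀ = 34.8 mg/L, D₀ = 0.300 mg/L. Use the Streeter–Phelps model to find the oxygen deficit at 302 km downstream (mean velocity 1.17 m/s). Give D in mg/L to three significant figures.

D ≈ 10.1 mg/L

Travel time t = x/v = 302 km / (1.17 m/s) = 302000 m / 1.17 m/s = 258100 s = 2.987 d.
k_1 L₀/(k_2−k_1) = 0.418×34.8/(0.569−0.418) = 14.55/0.1510 = 96.33 mg/L.
e^(−k_1 t) = e^(−0.418×2.987) = 0.2869; e^(−k_2 t) = e^(−0.569×2.987) = 0.1827.
D = 96.33 × (0.2869 − 0.1827) + 0.300 × 0.1827 = 10.03 + 0.05481 = 10.09 mg/L.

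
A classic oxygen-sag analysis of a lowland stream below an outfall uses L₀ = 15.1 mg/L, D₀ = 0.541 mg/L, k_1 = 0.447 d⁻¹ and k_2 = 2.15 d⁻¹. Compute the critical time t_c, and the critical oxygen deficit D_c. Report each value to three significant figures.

At the critical point dD/dt = 0, so k_1 L₀ e^(−k_1 t) = k_2 D. Substituting D(t) from the Streeter–Phelps equation and solving for t gives
t_c = ln[(k_2/k_1)(1 − D₀(k_2−k_1)/(k_1 L₀))] / (k_2−k_1).
Here k_2−k_1 = 1.703 d⁻¹ and 1 − D₀(k_2−k_1)/(k_1 L₀) = 1 − 0.541×1.703/(0.447×15.1) = 0.8635, so
t_c = ln(4.810 × 0.8635) / 1.703 = 1.424 / 1.703 = 0.8361 d.
D_c = (k_1/k_2) L₀ e^(−k_1 t_c) = (0.447/2.15) × 15.1 × e^(−0.447×0.8361) = 0.2079 × 15.1 × 0.6882 = 2.160 mg/L.

t_c ≈ 0.836 d; D_c ≈ 2.16 mg/L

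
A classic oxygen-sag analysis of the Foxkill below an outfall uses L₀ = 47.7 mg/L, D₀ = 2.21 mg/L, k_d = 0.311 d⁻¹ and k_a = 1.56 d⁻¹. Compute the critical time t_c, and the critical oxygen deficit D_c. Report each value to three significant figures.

t_c ≈ 1.13 d; D_c ≈ 6.70 mg/L

With k_a/k_d = 5.016 and 1 − D₀(k_a−k_d)/(k_d L₀) = 0.8139,
t_c = ln(5.016 × 0.8139) / (1.56 − 0.311) = ln(4.083) / 1.249 = 1.407/1.249 = 1.126 d.
L(t_c) = L₀ e^(−k_d t_c) = 47.7 × 0.7045 = 33.60 mg/L, and at the critical point k_a D_c = k_d L, so D_c = (0.311/1.56) × 33.60 = 6.699 mg/L.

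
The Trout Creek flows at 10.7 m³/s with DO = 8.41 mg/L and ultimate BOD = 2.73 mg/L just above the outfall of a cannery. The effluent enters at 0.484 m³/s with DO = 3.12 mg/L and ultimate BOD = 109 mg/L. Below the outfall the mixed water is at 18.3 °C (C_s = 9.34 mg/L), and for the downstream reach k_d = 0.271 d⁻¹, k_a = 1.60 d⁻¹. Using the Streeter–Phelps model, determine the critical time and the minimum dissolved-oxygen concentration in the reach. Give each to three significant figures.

Mixed DO = (10.7×8.41 + 0.484×3.12)/(10.7+0.484) = 91.50/11.18 = 8.181 mg/L.
Mixed L₀ = (10.7×2.73 + 0.484×109)/(11.18) = 81.97/11.18 = 7.329 mg/L.
Initial deficit D₀ = C_s − DO₀ = 9.34 − 8.181 = 1.159 mg/L.
t_c = (1/1.329) ln[(1.60/0.271)(1 − 1.159×1.329/(0.271×7.329))] = 0.7524 × ln(1.326) = 0.2121 d.
D_c = (0.271/1.60) × 7.329 × e^(−0.271×0.2121) = 0.1694 × 7.329 × 0.9441 = 1.172 mg/L.
Minimum DO = 9.34 − 1.172 = 8.168 mg/L.

t_c ≈ 0.212 d; minimum DO ≈ 8.17 mg/L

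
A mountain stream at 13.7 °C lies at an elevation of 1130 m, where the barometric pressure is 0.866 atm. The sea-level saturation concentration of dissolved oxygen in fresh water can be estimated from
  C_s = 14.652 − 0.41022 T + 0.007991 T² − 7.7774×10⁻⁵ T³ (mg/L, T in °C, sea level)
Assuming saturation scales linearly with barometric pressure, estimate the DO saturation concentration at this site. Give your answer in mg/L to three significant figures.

At sea level: C_s = 14.652 − 0.41022×13.7 + 0.007991×13.7² − 7.7774×10⁻⁵×13.7³ = 10.33 mg/L.
Pressure correction: C_s' = 10.33 × 0.866 = 8.947 mg/L.

C_s ≈ 8.95 mg/L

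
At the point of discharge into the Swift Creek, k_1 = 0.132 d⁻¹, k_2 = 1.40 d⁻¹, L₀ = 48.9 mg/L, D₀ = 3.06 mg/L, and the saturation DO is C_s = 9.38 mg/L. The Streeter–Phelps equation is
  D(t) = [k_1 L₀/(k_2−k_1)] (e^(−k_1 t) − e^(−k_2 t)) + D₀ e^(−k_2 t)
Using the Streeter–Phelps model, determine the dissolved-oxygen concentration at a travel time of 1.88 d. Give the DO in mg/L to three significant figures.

k_1 L₀/(k_2−k_1) = 0.132×48.9/(1.40−0.132) = 6.455/1.268 = 5.091 mg/L.
e^(−k_1 t) = e^(−0.132×1.880) = 0.7802; e^(−k_2 t) = e^(−1.40×1.880) = 0.07193.
D = 5.091 × (0.7802 − 0.07193) + 3.06 × 0.07193 = 3.606 + 0.2201 = 3.826 mg/L.
DO = C_s − D = 9.38 − 3.826 = 5.554 mg/L.

DO ≈ 5.55 mg/L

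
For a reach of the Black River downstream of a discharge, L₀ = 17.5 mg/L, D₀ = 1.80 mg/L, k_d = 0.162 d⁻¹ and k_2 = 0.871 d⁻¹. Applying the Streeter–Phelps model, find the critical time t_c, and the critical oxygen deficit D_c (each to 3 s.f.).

t_c = [1/(k_2−k_d)] ln[(k_2/k_d)(1 − D₀(k_2−k_d)/(k_d L₀))]
= [1/(0.871−0.162)] ln[(0.871/0.162)(1 − 1.80×0.7090/(0.162×17.5))]
= (1/0.7090) ln[5.377 × 0.5498] = 1.410 × ln(2.956) = 1.410 × 1.084 = 1.529 d.
D_c = (k_d/k_2) L₀ e^(−k_d t_c) = (0.162/0.871) × 17.5 × e^(−0.162×1.529) = 0.1860 × 17.5 × 0.7806 = 2.541 mg/L.

t_c ≈ 1.53 d; D_c ≈ 2.54 mg/L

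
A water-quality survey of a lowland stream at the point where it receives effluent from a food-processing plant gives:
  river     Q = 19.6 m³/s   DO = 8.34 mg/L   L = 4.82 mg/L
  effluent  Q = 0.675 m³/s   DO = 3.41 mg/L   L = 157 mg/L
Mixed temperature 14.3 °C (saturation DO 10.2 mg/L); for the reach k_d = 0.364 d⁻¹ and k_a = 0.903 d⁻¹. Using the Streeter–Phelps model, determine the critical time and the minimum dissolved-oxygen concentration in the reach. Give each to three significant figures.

t_c ≈ 1.02 d; minimum DO ≈ 7.45 mg/L

Mixed DO = (19.6×8.34 + 0.675×3.41)/(19.6+0.675) = 165.8/20.28 = 8.176 mg/L.
Mixed L₀ = (19.6×4.82 + 0.675×157)/(20.28) = 200.4/20.28 = 9.886 mg/L.
Initial deficit D₀ = C_s − DO₀ = 10.2 − 8.176 = 2.024 mg/L.
t_c = (1/0.5390) ln[(0.903/0.364)(1 − 2.024×0.5390/(0.364×9.886))] = 1.855 × ln(1.729) = 1.015 d.
D_c = (0.364/0.903) × 9.886 × e^(−0.364×1.015) = 0.4031 × 9.886 × 0.6910 = 2.754 mg/L.
Minimum DO = 10.2 − 2.754 = 7.446 mg/L.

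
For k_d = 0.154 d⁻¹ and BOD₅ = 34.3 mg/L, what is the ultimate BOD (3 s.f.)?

BOD₅ = L₀(1 − e^(−5k_d)) ⇒ L₀ = BOD₅ / (1 − e^(−5×0.154))
= 34.3 / (1 − 0.4630) = 34.3 / 0.5370 = 63.87 mg/L.

L₀ ≈ 63.9 mg/L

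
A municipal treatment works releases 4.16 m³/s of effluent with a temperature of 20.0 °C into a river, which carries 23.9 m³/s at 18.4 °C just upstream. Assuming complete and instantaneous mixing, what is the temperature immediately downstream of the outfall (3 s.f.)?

Flow-weighted mixing: C = (Q_r C_r + Q_w C_w)/(Q_r + Q_w)
= (23.9×18.4 + 4.16×20.0)/(23.9 + 4.16) = 523.0/28.06 = 18.64 °C.

18.6 °C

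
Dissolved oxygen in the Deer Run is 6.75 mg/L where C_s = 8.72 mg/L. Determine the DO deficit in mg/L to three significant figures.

D ≈ 1.97 mg/L

D = C_s − C = 8.72 − 6.75 = 1.97 mg/L.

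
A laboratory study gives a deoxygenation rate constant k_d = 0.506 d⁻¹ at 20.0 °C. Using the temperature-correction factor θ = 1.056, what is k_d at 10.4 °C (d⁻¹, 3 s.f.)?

k_d ≈ 0.300 d⁻¹

k_d(T₂) = k_d(T₁) · θ^(T₂−T₁) = 0.506 × 1.056^(10.4−20.0)
= 0.506 × 1.056^-9.60 = 0.506 × 0.5927 = 0.2999 d⁻¹.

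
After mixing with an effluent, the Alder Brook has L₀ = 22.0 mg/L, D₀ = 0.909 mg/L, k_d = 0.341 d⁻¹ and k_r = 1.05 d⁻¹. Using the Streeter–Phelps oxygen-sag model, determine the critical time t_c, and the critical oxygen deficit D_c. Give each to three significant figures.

t_c ≈ 1.46 d; D_c ≈ 4.34 mg/L

With k_r/k_d = 3.079 and 1 − D₀(k_r−k_d)/(k_d L₀) = 0.9141,
t_c = ln(3.079 × 0.9141) / (1.05 − 0.341) = ln(2.815) / 0.7090 = 1.035/0.7090 = 1.460 d.
D_c = (k_d/k_r) L₀ e^(−k_d t_c) = (0.341/1.05) × 22.0 × e^(−0.341×1.460) = 0.3248 × 22.0 × 0.6079 = 4.343 mg/L.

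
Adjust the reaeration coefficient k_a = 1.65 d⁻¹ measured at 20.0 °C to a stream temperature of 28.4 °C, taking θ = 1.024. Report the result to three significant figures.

k_a(T₂) = k_a(T₁) · θ^(T₂−T₁) = 1.65 × 1.024^(28.4−20.0)
= 1.65 × 1.024^8.40 = 1.65 × 1.220 = 2.014 d⁻¹.

k_a ≈ 2.01 d⁻¹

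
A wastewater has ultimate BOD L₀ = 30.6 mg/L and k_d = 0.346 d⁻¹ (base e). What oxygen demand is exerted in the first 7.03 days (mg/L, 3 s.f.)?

y ≈ 27.9 mg/L

y_t = L₀(1 − e^(−k_d t)) = 30.6 × (1 − e^(−0.346×7.03))
= 30.6 × (1 − 0.08783) = 30.6 × 0.9122 = 27.91 mg/L.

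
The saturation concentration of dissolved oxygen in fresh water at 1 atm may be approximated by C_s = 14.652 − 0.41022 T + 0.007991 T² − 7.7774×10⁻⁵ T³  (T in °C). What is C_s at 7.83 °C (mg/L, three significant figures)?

C_s ≈ 11.9 mg/L

C_s = 14.652 − 0.41022×7.83 + 0.007991×7.83² − 7.7774×10⁻⁵×7.83³ = 11.89 mg/L.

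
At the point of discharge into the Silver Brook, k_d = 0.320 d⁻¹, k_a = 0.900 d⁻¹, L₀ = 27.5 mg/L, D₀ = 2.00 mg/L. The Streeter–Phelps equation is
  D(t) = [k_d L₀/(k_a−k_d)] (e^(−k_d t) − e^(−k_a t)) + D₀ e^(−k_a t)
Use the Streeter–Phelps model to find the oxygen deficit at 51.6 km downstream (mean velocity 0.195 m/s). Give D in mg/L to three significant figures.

Travel time t = x/v = 51.6 km / (0.195 m/s) = 51600 m / 0.195 m/s = 264600 s = 3.063 d.
k_d L₀/(k_a−k_d) = 0.320×27.5/(0.900−0.320) = 8.800/0.5800 = 15.17 mg/L.
e^(−k_d t) = e^(−0.320×3.063) = 0.3753; e^(−k_a t) = e^(−0.900×3.063) = 0.06352.
D = 15.17 × (0.3753 − 0.06352) + 2.00 × 0.06352 = 4.730 + 0.1270 = 4.857 mg/L.

D ≈ 4.86 mg/L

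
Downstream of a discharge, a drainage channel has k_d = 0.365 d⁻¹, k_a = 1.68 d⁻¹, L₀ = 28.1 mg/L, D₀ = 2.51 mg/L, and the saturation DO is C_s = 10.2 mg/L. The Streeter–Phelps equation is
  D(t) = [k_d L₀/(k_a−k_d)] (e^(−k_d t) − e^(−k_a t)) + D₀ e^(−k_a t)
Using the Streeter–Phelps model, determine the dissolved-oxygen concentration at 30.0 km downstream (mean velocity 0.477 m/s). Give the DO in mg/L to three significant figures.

Travel time t = x/v = 30.0 km / (0.477 m/s) = 30000 m / 0.477 m/s = 62890 s = 0.7279 d.
k_d L₀/(k_a−k_d) = 0.365×28.1/(1.68−0.365) = 10.26/1.315 = 7.800 mg/L.
e^(−k_d t) = e^(−0.365×0.7279) = 0.7667; e^(−k_a t) = e^(−1.68×0.7279) = 0.2944.
D = 7.800 × (0.7667 − 0.2944) + 2.51 × 0.2944 = 3.684 + 0.7389 = 4.423 mg/L.
DO = C_s − D = 10.2 − 4.423 = 5.777 mg/L.

DO ≈ 5.78 mg/L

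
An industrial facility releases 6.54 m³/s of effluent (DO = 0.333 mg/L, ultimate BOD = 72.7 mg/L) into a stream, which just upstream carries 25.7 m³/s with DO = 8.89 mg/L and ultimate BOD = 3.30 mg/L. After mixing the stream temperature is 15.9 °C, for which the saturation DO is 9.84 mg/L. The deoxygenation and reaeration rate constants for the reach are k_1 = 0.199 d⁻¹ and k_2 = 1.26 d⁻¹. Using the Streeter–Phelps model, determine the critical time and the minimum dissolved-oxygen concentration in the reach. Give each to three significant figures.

Mixed DO = (25.7×8.89 + 6.54×0.333)/(25.7+6.54) = 230.7/32.24 = 7.154 mg/L.
Mixed L₀ = (25.7×3.30 + 6.54×72.7)/(32.24) = 560.3/32.24 = 17.38 mg/L.
Initial deficit D₀ = C_s − DO₀ = 9.84 − 7.154 = 2.686 mg/L.
t_c = (1/1.061) ln[(1.26/0.199)(1 − 2.686×1.061/(0.199×17.38))] = 0.9425 × ln(1.114) = 0.1020 d.
D_c = (0.199/1.26) × 17.38 × e^(−0.199×0.1020) = 0.1579 × 17.38 × 0.9799 = 2.690 mg/L.
Minimum DO = 9.84 − 2.690 = 7.150 mg/L.

t_c ≈ 0.102 d; minimum DO ≈ 7.15 mg/L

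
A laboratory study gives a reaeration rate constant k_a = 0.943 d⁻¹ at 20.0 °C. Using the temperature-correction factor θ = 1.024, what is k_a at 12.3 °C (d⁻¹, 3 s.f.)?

k_a ≈ 0.786 d⁻¹

k_a(T₂) = k_a(T₁) · θ^(T₂−T₁) = 0.943 × 1.024^(12.3−20.0)
= 0.943 × 1.024^-7.70 = 0.943 × 0.8331 = 0.7856 d⁻¹.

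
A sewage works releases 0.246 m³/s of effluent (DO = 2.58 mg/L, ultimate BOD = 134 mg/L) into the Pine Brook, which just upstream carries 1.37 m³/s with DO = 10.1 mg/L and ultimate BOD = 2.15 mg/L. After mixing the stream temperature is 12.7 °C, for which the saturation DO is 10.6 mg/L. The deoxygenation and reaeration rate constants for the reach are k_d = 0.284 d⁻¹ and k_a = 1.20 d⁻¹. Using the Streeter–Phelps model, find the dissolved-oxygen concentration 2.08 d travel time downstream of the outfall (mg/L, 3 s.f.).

DO ≈ 7.22 mg/L

Mixed DO = (1.37×10.1 + 0.246×2.58)/(1.37+0.246) = 14.47/1.616 = 8.955 mg/L.
Mixed L₀ = (1.37×2.15 + 0.246×134)/(1.616) = 35.91/1.616 = 22.22 mg/L.
Initial deficit D₀ = C_s − DO₀ = 10.6 − 8.955 = 1.645 mg/L.
D(2.08) = [0.284×22.22/(1.20−0.284)](e^(−0.284×2.08) − e^(−1.20×2.08)) + 1.645 e^(−1.20×2.08)
= 6.890 × (0.5539 − 0.08241) + 1.645 × 0.08241 = 3.384 mg/L.
DO = 10.6 − 3.384 = 7.216 mg/L.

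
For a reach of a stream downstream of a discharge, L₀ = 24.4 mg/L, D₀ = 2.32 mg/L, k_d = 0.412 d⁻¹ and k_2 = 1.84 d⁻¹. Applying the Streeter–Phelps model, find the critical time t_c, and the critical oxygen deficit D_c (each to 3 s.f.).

t_c ≈ 0.768 d; D_c ≈ 3.98 mg/L

With k_2/k_d = 4.466 and 1 − D₀(k_2−k_d)/(k_d L₀) = 0.6704,
t_c = ln(4.466 × 0.6704) / (1.84 − 0.412) = ln(2.994) / 1.428 = 1.097/1.428 = 0.7680 d.
D_c = (k_d/k_2) L₀ e^(−k_d t_c) = (0.412/1.84) × 24.4 × e^(−0.412×0.7680) = 0.2239 × 24.4 × 0.7288 = 3.982 mg/L.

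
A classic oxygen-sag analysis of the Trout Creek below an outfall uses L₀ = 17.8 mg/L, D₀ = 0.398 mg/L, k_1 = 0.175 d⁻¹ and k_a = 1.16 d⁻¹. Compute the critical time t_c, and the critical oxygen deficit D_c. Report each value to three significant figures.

t_c ≈ 1.78 d; D_c ≈ 1.97 mg/L

With k_a/k_1 = 6.629 and 1 − D₀(k_a−k_1)/(k_1 L₀) = 0.8741,
t_c = ln(6.629 × 0.8741) / (1.16 − 0.175) = ln(5.794) / 0.9850 = 1.757/0.9850 = 1.784 d.
D_c = (k_1/k_a) L₀ e^(−k_1 t_c) = (0.175/1.16) × 17.8 × e^(−0.175×1.784) = 0.1509 × 17.8 × 0.7319 = 1.965 mg/L.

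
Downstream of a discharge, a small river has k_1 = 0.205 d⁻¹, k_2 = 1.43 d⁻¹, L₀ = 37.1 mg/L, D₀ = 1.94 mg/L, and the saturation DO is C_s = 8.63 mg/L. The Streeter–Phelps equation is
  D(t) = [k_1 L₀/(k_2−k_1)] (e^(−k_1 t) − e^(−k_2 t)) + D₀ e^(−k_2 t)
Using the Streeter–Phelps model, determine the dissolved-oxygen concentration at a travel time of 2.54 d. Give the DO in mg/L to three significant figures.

DO ≈ 5.05 mg/L

k_1 L₀/(k_2−k_1) = 0.205×37.1/(1.43−0.205) = 7.606/1.225 = 6.209 mg/L.
e^(−k_1 t) = e^(−0.205×2.540) = 0.5941; e^(−k_2 t) = e^(−1.43×2.540) = 0.02646.
D = 6.209 × (0.5941 − 0.02646) + 1.94 × 0.02646 = 3.524 + 0.05133 = 3.576 mg/L.
DO = C_s − D = 8.63 − 3.576 = 5.054 mg/L.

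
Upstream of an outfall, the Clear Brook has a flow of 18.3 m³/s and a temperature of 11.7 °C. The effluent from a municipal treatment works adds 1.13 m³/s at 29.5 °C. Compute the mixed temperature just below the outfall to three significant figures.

12.7 °C

Flow-weighted mixing: C = (Q_r C_r + Q_w C_w)/(Q_r + Q_w)
= (18.3×11.7 + 1.13×29.5)/(18.3 + 1.13) = 247.4/19.43 = 12.74 °C.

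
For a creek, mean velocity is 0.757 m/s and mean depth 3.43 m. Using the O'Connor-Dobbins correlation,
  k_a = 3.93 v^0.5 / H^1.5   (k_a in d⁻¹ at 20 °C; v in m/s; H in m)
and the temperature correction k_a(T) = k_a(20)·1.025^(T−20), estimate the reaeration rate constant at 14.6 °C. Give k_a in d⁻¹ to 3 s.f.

k_a ≈ 0.471 d⁻¹

k_a(20) = 3.93 × 0.757^0.5 / 3.43^1.5 = 3.93 × 0.8701 / 6.352 = 0.5383 d⁻¹.
k_a(14.6) = 0.5383 × 1.025^(14.6−20) = 0.5383 × 0.8752 = 0.4711 d⁻¹.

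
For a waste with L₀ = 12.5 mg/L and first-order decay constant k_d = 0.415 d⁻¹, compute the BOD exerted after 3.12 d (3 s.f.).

y ≈ 9.08 mg/L

y_t = L₀(1 − e^(−k_d t)) = 12.5 × (1 − e^(−0.415×3.12))
= 12.5 × (1 − 0.2740) = 12.5 × 0.7260 = 9.076 mg/L.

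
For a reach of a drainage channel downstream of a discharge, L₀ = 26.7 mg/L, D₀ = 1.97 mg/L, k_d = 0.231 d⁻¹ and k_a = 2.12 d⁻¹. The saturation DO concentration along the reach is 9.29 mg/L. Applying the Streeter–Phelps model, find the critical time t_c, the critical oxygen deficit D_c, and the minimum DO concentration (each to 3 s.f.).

At the critical point dD/dt = 0, so k_d L₀ e^(−k_d t) = k_a D. Substituting D(t) from the Streeter–Phelps equation and solving for t gives
t_c = ln[(k_a/k_d)(1 − D₀(k_a−k_d)/(k_d L₀))] / (k_a−k_d).
Here k_a−k_d = 1.889 d⁻¹ and 1 − D₀(k_a−k_d)/(k_d L₀) = 1 − 1.97×1.889/(0.231×26.7) = 0.3966, so
t_c = ln(9.177 × 0.3966) / 1.889 = 1.292 / 1.889 = 0.6840 d.
D_c = (k_d/k_a) L₀ e^(−k_d t_c) = (0.231/2.12) × 26.7 × e^(−0.231×0.6840) = 0.1090 × 26.7 × 0.8539 = 2.484 mg/L.
Minimum DO = C_s − D_c = 9.29 − 2.484 = 6.806 mg/L.

t_c ≈ 0.684 d; D_c ≈ 2.48 mg/L; min DO ≈ 6.81 mg/L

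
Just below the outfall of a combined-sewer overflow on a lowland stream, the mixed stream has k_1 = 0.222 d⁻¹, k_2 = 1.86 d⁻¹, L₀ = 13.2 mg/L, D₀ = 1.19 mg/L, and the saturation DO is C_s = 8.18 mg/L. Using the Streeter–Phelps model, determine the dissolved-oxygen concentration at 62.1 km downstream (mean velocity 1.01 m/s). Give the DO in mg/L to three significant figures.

DO ≈ 6.81 mg/L

Travel time t = x/v = 62.1 km / (1.01 m/s) = 62100 m / 1.01 m/s = 61490 s = 0.7116 d.
k_1 L₀/(k_2−k_1) = 0.222×13.2/(1.86−0.222) = 2.930/1.638 = 1.789 mg/L.
e^(−k_1 t) = e^(−0.222×0.7116) = 0.8539; e^(−k_2 t) = e^(−1.86×0.7116) = 0.2662.
D = 1.789 × (0.8539 − 0.2662) + 1.19 × 0.2662 = 1.051 + 0.3167 = 1.368 mg/L.
DO = C_s − D = 8.18 − 1.368 = 6.812 mg/L.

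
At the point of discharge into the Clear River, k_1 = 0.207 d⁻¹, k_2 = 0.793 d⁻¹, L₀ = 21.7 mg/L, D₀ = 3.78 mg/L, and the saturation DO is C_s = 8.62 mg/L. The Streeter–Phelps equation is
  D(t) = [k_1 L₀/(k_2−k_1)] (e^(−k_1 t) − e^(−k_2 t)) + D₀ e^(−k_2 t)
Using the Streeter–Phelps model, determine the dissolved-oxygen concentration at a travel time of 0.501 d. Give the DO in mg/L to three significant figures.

k_1 L₀/(k_2−k_1) = 0.207×21.7/(0.793−0.207) = 4.492/0.5860 = 7.665 mg/L.
e^(−k_1 t) = e^(−0.207×0.5010) = 0.9015; e^(−k_2 t) = e^(−0.793×0.5010) = 0.6721.
D = 7.665 × (0.9015 − 0.6721) + 3.78 × 0.6721 = 1.758 + 2.541 = 4.299 mg/L.
DO = C_s − D = 8.62 − 4.299 = 4.321 mg/L.

DO ≈ 4.32 mg/L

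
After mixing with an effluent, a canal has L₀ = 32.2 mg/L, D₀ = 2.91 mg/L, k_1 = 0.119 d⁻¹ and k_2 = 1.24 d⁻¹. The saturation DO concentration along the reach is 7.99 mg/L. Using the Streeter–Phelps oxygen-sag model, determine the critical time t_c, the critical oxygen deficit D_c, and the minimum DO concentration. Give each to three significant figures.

t_c ≈ 0.390 d; D_c ≈ 2.95 mg/L; min DO ≈ 5.04 mg/L

At the critical point dD/dt = 0, so k_1 L₀ e^(−k_1 t) = k_2 D. Substituting D(t) from the Streeter–Phelps equation and solving for t gives
t_c = ln[(k_2/k_1)(1 − D₀(k_2−k_1)/(k_1 L₀))] / (k_2−k_1).
Here k_2−k_1 = 1.121 d⁻¹ and 1 − D₀(k_2−k_1)/(k_1 L₀) = 1 − 2.91×1.121/(0.119×32.2) = 0.1487, so
t_c = ln(10.42 × 0.1487) / 1.121 = 0.4377 / 1.121 = 0.3905 d.
L(t_c) = L₀ e^(−k_1 t_c) = 32.2 × 0.9546 = 30.74 mg/L, and at the critical point k_2 D_c = k_1 L, so D_c = (0.119/1.24) × 30.74 = 2.950 mg/L.
Minimum DO = C_s − D_c = 7.99 − 2.950 = 5.040 mg/L.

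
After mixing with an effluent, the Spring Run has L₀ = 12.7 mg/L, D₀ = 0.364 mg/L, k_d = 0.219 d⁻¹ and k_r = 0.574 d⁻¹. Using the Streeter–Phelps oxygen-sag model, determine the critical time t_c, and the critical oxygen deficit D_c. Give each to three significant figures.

At the critical point dD/dt = 0, so k_d L₀ e^(−k_d t) = k_r D. Substituting D(t) from the Streeter–Phelps equation and solving for t gives
t_c = ln[(k_r/k_d)(1 − D₀(k_r−k_d)/(k_d L₀))] / (k_r−k_d).
Here k_r−k_d = 0.3550 d⁻¹ and 1 − D₀(k_r−k_d)/(k_d L₀) = 1 − 0.364×0.3550/(0.219×12.7) = 0.9535, so
t_c = ln(2.621 × 0.9535) / 0.3550 = 0.9160 / 0.3550 = 2.580 d.
D_c = (k_d/k_r) L₀ e^(−k_d t_c) = (0.219/0.574) × 12.7 × e^(−0.219×2.580) = 0.3815 × 12.7 × 0.5683 = 2.754 mg/L.

t_c ≈ 2.58 d; D_c ≈ 2.75 mg/L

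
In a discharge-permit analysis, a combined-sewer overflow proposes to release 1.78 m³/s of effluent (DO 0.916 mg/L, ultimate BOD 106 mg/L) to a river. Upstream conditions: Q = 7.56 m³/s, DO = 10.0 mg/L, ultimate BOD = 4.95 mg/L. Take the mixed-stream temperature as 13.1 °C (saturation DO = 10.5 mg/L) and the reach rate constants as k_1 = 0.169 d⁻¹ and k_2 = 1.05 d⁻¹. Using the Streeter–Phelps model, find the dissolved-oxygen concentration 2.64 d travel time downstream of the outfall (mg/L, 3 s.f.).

Mixed DO = (7.56×10.0 + 1.78×0.916)/(7.56+1.78) = 77.23/9.340 = 8.269 mg/L.
Mixed L₀ = (7.56×4.95 + 1.78×106)/(9.340) = 226.1/9.340 = 24.21 mg/L.
Initial deficit D₀ = C_s − DO₀ = 10.5 − 8.269 = 2.231 mg/L.
D(2.64) = [0.169×24.21/(1.05−0.169)](e^(−0.169×2.64) − e^(−1.05×2.64)) + 2.231 e^(−1.05×2.64)
= 4.644 × (0.6401 − 0.06254) + 2.231 × 0.06254 = 2.822 mg/L.
DO = 10.5 − 2.822 = 7.678 mg/L.

DO ≈ 7.68 mg/L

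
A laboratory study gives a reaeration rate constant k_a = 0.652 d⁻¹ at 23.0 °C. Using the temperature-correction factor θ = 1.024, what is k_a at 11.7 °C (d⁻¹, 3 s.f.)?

k_a(T₂) = k_a(T₁) · θ^(T₂−T₁) = 0.652 × 1.024^(11.7−23.0)
= 0.652 × 1.024^-11.3 = 0.652 × 0.7649 = 0.4987 d⁻¹.

k_a ≈ 0.499 d⁻¹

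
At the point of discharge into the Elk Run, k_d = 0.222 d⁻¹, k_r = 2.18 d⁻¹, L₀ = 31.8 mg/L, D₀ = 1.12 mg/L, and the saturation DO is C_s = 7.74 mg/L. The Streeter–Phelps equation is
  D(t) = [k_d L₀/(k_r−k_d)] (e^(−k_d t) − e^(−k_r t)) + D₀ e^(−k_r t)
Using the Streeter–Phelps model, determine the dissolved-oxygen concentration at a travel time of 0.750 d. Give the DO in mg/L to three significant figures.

DO ≈ 5.17 mg/L

k_d L₀/(k_r−k_d) = 0.222×31.8/(2.18−0.222) = 7.060/1.958 = 3.606 mg/L.
e^(−k_d t) = e^(−0.222×0.7500) = 0.8466; e^(−k_r t) = e^(−2.18×0.7500) = 0.1950.
D = 3.606 × (0.8466 − 0.1950) + 1.12 × 0.1950 = 2.350 + 0.2183 = 2.568 mg/L.
DO = C_s − D = 7.74 − 2.568 = 5.172 mg/L.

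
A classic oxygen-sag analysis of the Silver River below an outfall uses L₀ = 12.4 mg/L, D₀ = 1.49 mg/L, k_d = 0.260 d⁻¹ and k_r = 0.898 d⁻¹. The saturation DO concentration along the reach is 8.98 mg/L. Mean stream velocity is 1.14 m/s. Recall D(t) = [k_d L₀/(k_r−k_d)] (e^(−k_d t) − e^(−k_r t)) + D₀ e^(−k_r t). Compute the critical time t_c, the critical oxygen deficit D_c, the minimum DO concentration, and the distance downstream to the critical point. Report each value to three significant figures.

t_c ≈ 1.40 d; D_c ≈ 2.50 mg/L; min DO ≈ 6.48 mg/L; x_c ≈ 137 km

At the critical point dD/dt = 0, so k_d L₀ e^(−k_d t) = k_r D. Substituting D(t) from the Streeter–Phelps equation and solving for t gives
t_c = ln[(k_r/k_d)(1 − D₀(k_r−k_d)/(k_d L₀))] / (k_r−k_d).
Here k_r−k_d = 0.6380 d⁻¹ and 1 − D₀(k_r−k_d)/(k_d L₀) = 1 − 1.49×0.6380/(0.260×12.4) = 0.7051, so
t_c = ln(3.454 × 0.7051) / 0.6380 = 0.8901 / 0.6380 = 1.395 d.
D_c = (k_d/k_r) L₀ e^(−k_d t_c) = (0.260/0.898) × 12.4 × e^(−0.260×1.395) = 0.2895 × 12.4 × 0.6958 = 2.498 mg/L.
Minimum DO = C_s − D_c = 8.98 − 2.498 = 6.482 mg/L.
x_c = v t_c = 1.14 m/s × 1.395 d × 86400 s/d = 137400 m ≈ 137 km.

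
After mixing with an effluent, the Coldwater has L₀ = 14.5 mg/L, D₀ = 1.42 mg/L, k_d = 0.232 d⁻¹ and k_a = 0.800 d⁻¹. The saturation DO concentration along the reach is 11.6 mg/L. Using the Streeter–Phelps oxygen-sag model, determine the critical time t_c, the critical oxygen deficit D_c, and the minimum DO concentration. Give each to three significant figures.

At the critical point dD/dt = 0, so k_d L₀ e^(−k_d t) = k_a D. Substituting D(t) from the Streeter–Phelps equation and solving for t gives
t_c = ln[(k_a/k_d)(1 − D₀(k_a−k_d)/(k_d L₀))] / (k_a−k_d).
Here k_a−k_d = 0.5680 d⁻¹ and 1 − D₀(k_a−k_d)/(k_d L₀) = 1 − 1.42×0.5680/(0.232×14.5) = 0.7602, so
t_c = ln(3.448 × 0.7602) / 0.5680 = 0.9638 / 0.5680 = 1.697 d.
L(t_c) = L₀ e^(−k_d t_c) = 14.5 × 0.6746 = 9.782 mg/L, and at the critical point k_a D_c = k_d L, so D_c = (0.232/0.800) × 9.782 = 2.837 mg/L.
Minimum DO = C_s − D_c = 11.6 − 2.837 = 8.763 mg/L.

t_c ≈ 1.70 d; D_c ≈ 2.84 mg/L; min DO ≈ 8.76 mg/L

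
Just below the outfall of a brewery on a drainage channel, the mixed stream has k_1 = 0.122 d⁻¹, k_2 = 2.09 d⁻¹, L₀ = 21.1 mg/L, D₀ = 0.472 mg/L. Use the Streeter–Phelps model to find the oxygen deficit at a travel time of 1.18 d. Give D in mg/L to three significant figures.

D ≈ 1.06 mg/L

k_1 L₀/(k_2−k_1) = 0.122×21.1/(2.09−0.122) = 2.574/1.968 = 1.308 mg/L.
e^(−k_1 t) = e^(−0.122×1.180) = 0.8659; e^(−k_2 t) = e^(−2.09×1.180) = 0.08491.
D = 1.308 × (0.8659 − 0.08491) + 0.472 × 0.08491 = 1.022 + 0.04008 = 1.062 mg/L.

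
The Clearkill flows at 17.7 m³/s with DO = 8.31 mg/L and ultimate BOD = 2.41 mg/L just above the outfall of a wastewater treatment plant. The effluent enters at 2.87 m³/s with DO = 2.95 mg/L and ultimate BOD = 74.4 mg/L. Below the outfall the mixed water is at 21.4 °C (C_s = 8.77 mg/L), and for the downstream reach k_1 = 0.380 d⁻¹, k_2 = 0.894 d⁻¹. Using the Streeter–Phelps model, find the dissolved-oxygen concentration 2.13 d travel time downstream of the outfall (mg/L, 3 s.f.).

Mixed DO = (17.7×8.31 + 2.87×2.95)/(17.7+2.87) = 155.6/20.57 = 7.562 mg/L.
Mixed L₀ = (17.7×2.41 + 2.87×74.4)/(20.57) = 256.2/20.57 = 12.45 mg/L.
Initial deficit D₀ = C_s − DO₀ = 8.77 − 7.562 = 1.208 mg/L.
D(2.13) = [0.380×12.45/(0.894−0.380)](e^(−0.380×2.13) − e^(−0.894×2.13)) + 1.208 e^(−0.894×2.13)
= 9.207 × (0.4451 − 0.1489) + 1.208 × 0.1489 = 2.907 mg/L.
DO = 8.77 − 2.907 = 5.863 mg/L.

DO ≈ 5.86 mg/L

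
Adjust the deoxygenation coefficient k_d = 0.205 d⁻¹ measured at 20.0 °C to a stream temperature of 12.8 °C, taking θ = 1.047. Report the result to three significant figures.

k_d(T₂) = k_d(T₁) · θ^(T₂−T₁) = 0.205 × 1.047^(12.8−20.0)
= 0.205 × 1.047^-7.20 = 0.205 × 0.7184 = 0.1473 d⁻¹.

k_d ≈ 0.147 d⁻¹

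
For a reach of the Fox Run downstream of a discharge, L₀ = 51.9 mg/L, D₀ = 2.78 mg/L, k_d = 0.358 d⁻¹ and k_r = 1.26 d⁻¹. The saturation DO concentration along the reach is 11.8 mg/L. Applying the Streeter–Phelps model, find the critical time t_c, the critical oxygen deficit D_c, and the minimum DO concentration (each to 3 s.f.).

t_c ≈ 1.23 d; D_c ≈ 9.48 mg/L; min DO ≈ 2.32 mg/L

At the critical point dD/dt = 0, so k_d L₀ e^(−k_d t) = k_r D. Substituting D(t) from the Streeter–Phelps equation and solving for t gives
t_c = ln[(k_r/k_d)(1 − D₀(k_r−k_d)/(k_d L₀))] / (k_r−k_d).
Here k_r−k_d = 0.9020 d⁻¹ and 1 − D₀(k_r−k_d)/(k_d L₀) = 1 − 2.78×0.9020/(0.358×51.9) = 0.8650, so
t_c = ln(3.520 × 0.8650) / 0.9020 = 1.113 / 0.9020 = 1.234 d.
L(t_c) = L₀ e^(−k_d t_c) = 51.9 × 0.6428 = 33.36 mg/L, and at the critical point k_r D_c = k_d L, so D_c = (0.358/1.26) × 33.36 = 9.479 mg/L.
Minimum DO = C_s − D_c = 11.8 − 9.479 = 2.321 mg/L.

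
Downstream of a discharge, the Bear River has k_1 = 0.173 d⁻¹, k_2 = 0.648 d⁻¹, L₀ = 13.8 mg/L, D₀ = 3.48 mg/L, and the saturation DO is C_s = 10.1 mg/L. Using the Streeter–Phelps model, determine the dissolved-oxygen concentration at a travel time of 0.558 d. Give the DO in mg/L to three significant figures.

DO ≈ 6.61 mg/L

k_1 L₀/(k_2−k_1) = 0.173×13.8/(0.648−0.173) = 2.387/0.4750 = 5.026 mg/L.
e^(−k_1 t) = e^(−0.173×0.5580) = 0.9080; e^(−k_2 t) = e^(−0.648×0.5580) = 0.6966.
D = 5.026 × (0.9080 − 0.6966) + 3.48 × 0.6966 = 1.063 + 2.424 = 3.487 mg/L.
DO = C_s − D = 10.1 − 3.487 = 6.613 mg/L.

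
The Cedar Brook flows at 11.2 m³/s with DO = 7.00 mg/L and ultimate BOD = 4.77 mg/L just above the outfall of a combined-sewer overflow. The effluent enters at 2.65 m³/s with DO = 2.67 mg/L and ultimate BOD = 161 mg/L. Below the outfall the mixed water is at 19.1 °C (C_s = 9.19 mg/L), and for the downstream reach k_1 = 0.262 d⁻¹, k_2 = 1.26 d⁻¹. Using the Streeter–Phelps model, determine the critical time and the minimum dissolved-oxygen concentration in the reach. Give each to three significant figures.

t_c ≈ 1.17 d; minimum DO ≈ 3.89 mg/L

Mixed DO = (11.2×7.00 + 2.65×2.67)/(11.2+2.65) = 85.48/13.85 = 6.172 mg/L.
Mixed L₀ = (11.2×4.77 + 2.65×161)/(13.85) = 480.1/13.85 = 34.66 mg/L.
Initial deficit D₀ = C_s − DO₀ = 9.19 − 6.172 = 3.018 mg/L.
t_c = (1/0.9980) ln[(1.26/0.262)(1 − 3.018×0.9980/(0.262×34.66))] = 1.002 × ln(3.214) = 1.170 d.
D_c = (0.262/1.26) × 34.66 × e^(−0.262×1.170) = 0.2079 × 34.66 × 0.7360 = 5.305 mg/L.
Minimum DO = 9.19 − 5.305 = 3.885 mg/L.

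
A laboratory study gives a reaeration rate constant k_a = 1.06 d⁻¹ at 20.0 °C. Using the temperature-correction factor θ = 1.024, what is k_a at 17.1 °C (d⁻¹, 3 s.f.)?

k_a(T₂) = k_a(T₁) · θ^(T₂−T₁) = 1.06 × 1.024^(17.1−20.0)
= 1.06 × 1.024^-2.90 = 1.06 × 0.9335 = 0.9895 d⁻¹.

k_a ≈ 0.990 d⁻¹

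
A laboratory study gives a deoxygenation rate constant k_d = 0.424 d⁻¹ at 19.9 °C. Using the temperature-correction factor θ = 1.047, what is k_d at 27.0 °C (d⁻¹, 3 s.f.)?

k_d(T₂) = k_d(T₁) · θ^(T₂−T₁) = 0.424 × 1.047^(27.0−19.9)
= 0.424 × 1.047^7.10 = 0.424 × 1.386 = 0.5875 d⁻¹.

k_d ≈ 0.587 d⁻¹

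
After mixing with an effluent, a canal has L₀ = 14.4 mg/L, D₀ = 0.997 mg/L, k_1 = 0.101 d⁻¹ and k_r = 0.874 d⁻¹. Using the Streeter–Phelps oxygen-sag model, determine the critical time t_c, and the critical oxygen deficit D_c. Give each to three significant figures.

At the critical point dD/dt = 0, so k_1 L₀ e^(−k_1 t) = k_r D. Substituting D(t) from the Streeter–Phelps equation and solving for t gives
t_c = ln[(k_r/k_1)(1 − D₀(k_r−k_1)/(k_1 L₀))] / (k_r−k_1).
Here k_r−k_1 = 0.7730 d⁻¹ and 1 − D₀(k_r−k_1)/(k_1 L₀) = 1 − 0.997×0.7730/(0.101×14.4) = 0.4701, so
t_c = ln(8.653 × 0.4701) / 0.7730 = 1.403 / 0.7730 = 1.815 d.
L(t_c) = L₀ e^(−k_1 t_c) = 14.4 × 0.8325 = 11.99 mg/L, and at the critical point k_r D_c = k_1 L, so D_c = (0.101/0.874) × 11.99 = 1.385 mg/L.

t_c ≈ 1.82 d; D_c ≈ 1.39 mg/L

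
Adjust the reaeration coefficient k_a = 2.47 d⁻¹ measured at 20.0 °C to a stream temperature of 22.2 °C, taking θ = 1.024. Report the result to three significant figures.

k_a(T₂) = k_a(T₁) · θ^(T₂−T₁) = 2.47 × 1.024^(22.2−20.0)
= 2.47 × 1.024^2.20 = 2.47 × 1.054 = 2.602 d⁻¹.

k_a ≈ 2.60 d⁻¹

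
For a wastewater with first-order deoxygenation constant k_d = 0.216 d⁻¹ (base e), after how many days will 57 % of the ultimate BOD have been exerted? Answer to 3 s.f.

t ≈ 3.91 d

y/L₀ = 1 − e^(−k_d t) = 0.57 ⇒ e^(−k_d t) = 0.430
t = −ln(0.430) / 0.216 = 0.8440 / 0.216 = 3.907 d.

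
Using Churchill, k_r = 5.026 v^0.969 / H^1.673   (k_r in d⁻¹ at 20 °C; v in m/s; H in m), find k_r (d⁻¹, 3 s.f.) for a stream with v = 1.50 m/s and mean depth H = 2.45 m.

k_r ≈ 1.66 d⁻¹

k_r = 5.026 × 1.50^0.969 / 2.45^1.673 = 5.026 × 1.481 / 4.478 = 1.663 d⁻¹.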